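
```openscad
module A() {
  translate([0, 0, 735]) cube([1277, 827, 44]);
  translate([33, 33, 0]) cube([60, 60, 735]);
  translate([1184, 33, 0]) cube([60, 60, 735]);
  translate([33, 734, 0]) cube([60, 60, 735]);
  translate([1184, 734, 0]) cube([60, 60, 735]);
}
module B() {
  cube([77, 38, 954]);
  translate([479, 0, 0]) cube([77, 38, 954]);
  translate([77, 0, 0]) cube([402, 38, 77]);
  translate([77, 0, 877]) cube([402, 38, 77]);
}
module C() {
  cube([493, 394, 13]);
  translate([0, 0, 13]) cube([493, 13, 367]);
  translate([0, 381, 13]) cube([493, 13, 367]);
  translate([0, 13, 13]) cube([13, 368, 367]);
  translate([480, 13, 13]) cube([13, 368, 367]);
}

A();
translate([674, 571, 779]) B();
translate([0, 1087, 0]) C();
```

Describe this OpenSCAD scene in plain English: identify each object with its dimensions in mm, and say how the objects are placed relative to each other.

A is a table: top 1277 mm (x) × 827 mm (y), 44 mm thick, upper face at z = 779 mm, on four 60×60 mm square legs, each inset 33 mm from the nearest pair of top edges, running from z = 0 to the bottom of the top.

B is a picture frame with a 402×800 mm rectangular opening (x by z) and a uniform 77 mm border on every side. Frame depth is 38 mm along y. It is built from two vertical stiles running the full outside height and two horizontal rails spanning the gap between the stiles.

C is an open storage box with external size 493×394×380 mm and wall thickness 13 mm (the base is also 13 mm thick). The base covers the whole footprint; the four walls stand on the base, with the y-facing walls full-width and the x-facing walls fitting between their inner faces.

The picture frame is on top of the table. The open box is on the floor beside the table on its +y side.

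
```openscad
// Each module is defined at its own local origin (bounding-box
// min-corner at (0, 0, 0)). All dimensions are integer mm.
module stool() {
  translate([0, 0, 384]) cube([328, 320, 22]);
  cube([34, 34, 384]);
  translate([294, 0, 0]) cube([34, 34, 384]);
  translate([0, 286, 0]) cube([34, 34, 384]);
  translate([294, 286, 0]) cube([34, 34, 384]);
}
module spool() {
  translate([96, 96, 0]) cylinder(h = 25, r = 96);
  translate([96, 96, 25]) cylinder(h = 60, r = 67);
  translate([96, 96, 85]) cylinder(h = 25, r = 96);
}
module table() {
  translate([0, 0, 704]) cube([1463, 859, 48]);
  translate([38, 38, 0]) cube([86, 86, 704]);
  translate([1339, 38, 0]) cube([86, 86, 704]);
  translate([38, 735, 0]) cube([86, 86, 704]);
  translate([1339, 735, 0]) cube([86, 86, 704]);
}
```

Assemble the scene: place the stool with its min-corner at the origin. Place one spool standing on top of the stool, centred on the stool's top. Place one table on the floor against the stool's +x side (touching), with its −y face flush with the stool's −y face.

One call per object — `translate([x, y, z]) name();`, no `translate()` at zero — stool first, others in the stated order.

stool();
translate([68, 64, 406]) spool();
translate([328, 0, 0]) table();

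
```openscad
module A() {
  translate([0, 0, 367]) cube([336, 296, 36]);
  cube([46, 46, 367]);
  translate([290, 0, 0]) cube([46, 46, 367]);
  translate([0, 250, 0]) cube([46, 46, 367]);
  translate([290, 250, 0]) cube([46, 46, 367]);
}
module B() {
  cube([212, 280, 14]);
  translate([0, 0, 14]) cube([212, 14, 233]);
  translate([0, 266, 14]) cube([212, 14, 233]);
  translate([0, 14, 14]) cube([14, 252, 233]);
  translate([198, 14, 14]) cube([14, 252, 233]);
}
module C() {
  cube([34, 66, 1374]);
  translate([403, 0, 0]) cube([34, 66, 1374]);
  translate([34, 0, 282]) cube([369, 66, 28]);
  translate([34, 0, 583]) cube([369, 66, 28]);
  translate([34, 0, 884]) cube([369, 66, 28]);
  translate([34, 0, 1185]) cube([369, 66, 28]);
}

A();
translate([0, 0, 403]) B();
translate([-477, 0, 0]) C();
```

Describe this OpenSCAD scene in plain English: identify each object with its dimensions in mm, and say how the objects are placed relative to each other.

A is a four-legged stool. The seat is a 336×296×36 mm slab whose top surface is at z = 403 mm; four square legs, each 46×46 mm in cross-section, run from the floor (z = 0) to the underside of the seat, each flush with a corner of the seat.

B is an open storage box with external size 212×280×247 mm and wall thickness 14 mm (the base is also 14 mm thick). The base covers the whole footprint; the four walls stand on the base, with the y-facing walls full-width and the x-facing walls fitting between their inner faces.

C is a straight ladder. Two 34×66 mm vertical rails, 1374 mm tall, stand 437 mm apart (outside-to-outside) with their front faces coplanar on the −y side. 4 rungs, each 66 mm deep and 28 mm tall, span between the inner faces of the rails, front faces flush with the rails. The lowest rung's underside is at z = 282 mm and rungs are spaced 301 mm apart (underside to underside).

The open box is on top of the stool. The ladder is on the floor beside the stool on its −x side.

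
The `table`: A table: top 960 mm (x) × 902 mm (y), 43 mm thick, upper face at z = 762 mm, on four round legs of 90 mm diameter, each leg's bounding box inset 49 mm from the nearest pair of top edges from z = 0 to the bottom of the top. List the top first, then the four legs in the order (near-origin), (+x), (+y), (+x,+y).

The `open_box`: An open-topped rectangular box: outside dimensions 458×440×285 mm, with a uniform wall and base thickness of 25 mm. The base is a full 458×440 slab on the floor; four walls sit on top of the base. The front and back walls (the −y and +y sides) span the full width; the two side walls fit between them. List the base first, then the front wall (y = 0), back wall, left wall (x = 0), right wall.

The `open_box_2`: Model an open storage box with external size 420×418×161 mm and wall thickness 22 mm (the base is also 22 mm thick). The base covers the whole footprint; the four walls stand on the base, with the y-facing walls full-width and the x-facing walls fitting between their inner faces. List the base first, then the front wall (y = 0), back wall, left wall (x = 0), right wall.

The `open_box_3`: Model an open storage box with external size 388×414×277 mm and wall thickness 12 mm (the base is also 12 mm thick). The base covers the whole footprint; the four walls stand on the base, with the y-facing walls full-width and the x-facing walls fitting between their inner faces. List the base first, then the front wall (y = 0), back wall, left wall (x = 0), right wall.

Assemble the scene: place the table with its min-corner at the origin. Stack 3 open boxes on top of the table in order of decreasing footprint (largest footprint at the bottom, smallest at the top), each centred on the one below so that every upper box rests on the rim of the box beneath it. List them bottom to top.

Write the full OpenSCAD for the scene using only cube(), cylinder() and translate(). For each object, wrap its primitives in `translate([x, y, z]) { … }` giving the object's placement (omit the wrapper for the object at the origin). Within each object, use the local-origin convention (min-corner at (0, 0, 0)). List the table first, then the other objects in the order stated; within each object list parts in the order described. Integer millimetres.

translate([0, 0, 719]) cube([960, 902, 43]);
translate([94, 94, 0]) cylinder(h = 719, r = 45);
translate([866, 94, 0]) cylinder(h = 719, r = 45);
translate([94, 808, 0]) cylinder(h = 719, r = 45);
translate([866, 808, 0]) cylinder(h = 719, r = 45);
translate([251, 231, 762]) {
  cube([458, 440, 25]);
  translate([0, 0, 25]) cube([458, 25, 260]);
  translate([0, 415, 25]) cube([458, 25, 260]);
  translate([0, 25, 25]) cube([25, 390, 260]);
  translate([433, 25, 25]) cube([25, 390, 260]);
}
translate([270, 242, 1047]) {
  cube([420, 418, 22]);
  translate([0, 0, 22]) cube([420, 22, 139]);
  translate([0, 396, 22]) cube([420, 22, 139]);
  translate([0, 22, 22]) cube([22, 374, 139]);
  translate([398, 22, 22]) cube([22, 374, 139]);
}
translate([286, 244, 1208]) {
  cube([388, 414, 12]);
  translate([0, 0, 12]) cube([388, 12, 265]);
  translate([0, 402, 12]) cube([388, 12, 265]);
  translate([0, 12, 12]) cube([12, 390, 265]);
  translate([376, 12, 12]) cube([12, 390, 265]);
}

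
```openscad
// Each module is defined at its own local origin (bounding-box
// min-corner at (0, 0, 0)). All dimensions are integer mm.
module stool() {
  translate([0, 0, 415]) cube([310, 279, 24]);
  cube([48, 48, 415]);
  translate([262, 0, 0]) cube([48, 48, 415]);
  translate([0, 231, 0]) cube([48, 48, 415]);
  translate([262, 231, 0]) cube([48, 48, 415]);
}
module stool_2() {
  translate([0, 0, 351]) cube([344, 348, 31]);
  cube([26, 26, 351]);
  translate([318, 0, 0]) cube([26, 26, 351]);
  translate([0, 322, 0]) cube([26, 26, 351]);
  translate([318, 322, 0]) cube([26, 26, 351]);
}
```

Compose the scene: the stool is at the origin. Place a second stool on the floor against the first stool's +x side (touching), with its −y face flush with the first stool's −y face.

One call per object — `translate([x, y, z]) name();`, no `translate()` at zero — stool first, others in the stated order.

stool();
translate([310, 0, 0]) stool_2();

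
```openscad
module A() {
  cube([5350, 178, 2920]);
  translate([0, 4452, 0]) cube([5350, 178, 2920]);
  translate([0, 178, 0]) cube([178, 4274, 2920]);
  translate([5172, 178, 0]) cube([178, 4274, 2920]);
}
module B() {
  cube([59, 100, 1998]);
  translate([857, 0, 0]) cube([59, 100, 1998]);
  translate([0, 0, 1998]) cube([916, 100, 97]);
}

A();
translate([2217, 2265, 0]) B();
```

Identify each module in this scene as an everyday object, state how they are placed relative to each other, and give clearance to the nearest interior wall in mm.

Clearances: x = 2039, y = 2087; minimum 2039 mm.

A is a house frame. B is a door frame. The door frame sits inside the house frame, centred. The clearance to the nearest interior wall is 2039 mm.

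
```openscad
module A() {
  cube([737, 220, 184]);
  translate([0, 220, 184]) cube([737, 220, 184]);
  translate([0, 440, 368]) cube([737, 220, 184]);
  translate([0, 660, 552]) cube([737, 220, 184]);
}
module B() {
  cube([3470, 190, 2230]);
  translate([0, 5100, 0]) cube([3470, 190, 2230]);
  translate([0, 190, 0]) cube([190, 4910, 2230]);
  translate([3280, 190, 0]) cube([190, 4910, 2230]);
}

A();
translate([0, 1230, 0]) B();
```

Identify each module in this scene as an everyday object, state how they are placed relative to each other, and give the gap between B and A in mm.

The house frame's nearest face is 350 mm from the staircase's +y face.

A is a staircase. B is a house frame. The house frame is on the floor beside the staircase on its +y side. The gap between the house frame and the staircase is 350 mm.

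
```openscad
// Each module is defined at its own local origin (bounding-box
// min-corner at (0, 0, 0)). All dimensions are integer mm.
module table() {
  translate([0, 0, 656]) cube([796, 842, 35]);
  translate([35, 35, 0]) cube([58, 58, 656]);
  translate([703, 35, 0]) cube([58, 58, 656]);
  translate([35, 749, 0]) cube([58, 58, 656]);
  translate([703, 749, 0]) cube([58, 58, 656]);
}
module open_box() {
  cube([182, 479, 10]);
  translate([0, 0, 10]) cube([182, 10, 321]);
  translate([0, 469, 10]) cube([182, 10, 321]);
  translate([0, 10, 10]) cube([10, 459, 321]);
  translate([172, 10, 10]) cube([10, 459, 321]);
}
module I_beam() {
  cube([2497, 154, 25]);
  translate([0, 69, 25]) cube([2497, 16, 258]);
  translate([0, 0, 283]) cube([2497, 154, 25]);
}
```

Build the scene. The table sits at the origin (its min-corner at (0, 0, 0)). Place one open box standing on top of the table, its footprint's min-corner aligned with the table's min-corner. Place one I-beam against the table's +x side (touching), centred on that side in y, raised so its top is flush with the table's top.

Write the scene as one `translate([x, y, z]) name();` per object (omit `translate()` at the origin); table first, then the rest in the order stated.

table();
translate([0, 0, 691]) open_box();
translate([796, 344, 383]) I_beam();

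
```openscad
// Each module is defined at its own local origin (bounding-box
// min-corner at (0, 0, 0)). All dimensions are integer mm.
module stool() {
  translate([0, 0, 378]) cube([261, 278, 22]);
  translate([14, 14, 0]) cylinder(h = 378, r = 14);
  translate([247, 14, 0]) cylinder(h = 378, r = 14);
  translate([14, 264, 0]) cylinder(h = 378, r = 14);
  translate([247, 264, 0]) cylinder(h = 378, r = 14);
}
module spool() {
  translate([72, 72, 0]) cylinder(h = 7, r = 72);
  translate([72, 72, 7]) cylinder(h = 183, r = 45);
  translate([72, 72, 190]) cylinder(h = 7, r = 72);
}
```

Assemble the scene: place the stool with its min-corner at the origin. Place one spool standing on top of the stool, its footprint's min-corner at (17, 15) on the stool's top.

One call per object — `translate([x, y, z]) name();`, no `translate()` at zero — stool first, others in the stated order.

stool();
translate([17, 15, 400]) spool();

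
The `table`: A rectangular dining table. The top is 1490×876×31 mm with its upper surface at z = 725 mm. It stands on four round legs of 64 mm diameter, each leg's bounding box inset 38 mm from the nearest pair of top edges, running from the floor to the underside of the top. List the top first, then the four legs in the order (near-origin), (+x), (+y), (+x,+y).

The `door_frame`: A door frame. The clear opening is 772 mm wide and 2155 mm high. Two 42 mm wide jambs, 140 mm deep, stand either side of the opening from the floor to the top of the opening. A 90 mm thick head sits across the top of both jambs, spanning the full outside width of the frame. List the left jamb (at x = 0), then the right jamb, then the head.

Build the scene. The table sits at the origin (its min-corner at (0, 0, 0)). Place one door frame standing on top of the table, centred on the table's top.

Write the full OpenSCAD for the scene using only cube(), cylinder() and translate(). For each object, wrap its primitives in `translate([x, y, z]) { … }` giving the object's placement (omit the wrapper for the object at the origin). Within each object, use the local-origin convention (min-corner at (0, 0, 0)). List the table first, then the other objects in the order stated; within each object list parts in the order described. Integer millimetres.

translate([0, 0, 694]) cube([1490, 876, 31]);
translate([70, 70, 0]) cylinder(h = 694, r = 32);
translate([1420, 70, 0]) cylinder(h = 694, r = 32);
translate([70, 806, 0]) cylinder(h = 694, r = 32);
translate([1420, 806, 0]) cylinder(h = 694, r = 32);
translate([317, 368, 725]) {
  cube([42, 140, 2155]);
  translate([814, 0, 0]) cube([42, 140, 2155]);
  translate([0, 0, 2155]) cube([856, 140, 90]);
}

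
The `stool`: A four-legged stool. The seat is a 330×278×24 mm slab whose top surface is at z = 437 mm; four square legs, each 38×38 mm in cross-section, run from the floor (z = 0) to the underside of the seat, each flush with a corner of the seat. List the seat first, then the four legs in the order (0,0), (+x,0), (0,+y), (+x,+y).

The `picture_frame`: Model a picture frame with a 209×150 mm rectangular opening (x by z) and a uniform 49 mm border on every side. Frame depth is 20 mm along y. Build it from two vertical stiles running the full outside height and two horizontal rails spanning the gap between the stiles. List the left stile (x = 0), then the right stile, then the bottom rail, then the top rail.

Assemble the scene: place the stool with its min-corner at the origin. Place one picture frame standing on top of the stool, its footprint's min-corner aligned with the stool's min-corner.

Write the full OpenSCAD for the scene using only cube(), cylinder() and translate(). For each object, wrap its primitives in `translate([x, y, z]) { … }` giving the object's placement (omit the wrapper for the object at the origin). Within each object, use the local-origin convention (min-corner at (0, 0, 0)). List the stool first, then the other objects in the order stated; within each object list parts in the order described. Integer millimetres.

translate([0, 0, 413]) cube([330, 278, 24]);
cube([38, 38, 413]);
translate([292, 0, 0]) cube([38, 38, 413]);
translate([0, 240, 0]) cube([38, 38, 413]);
translate([292, 240, 0]) cube([38, 38, 413]);
translate([0, 0, 437]) {
  cube([49, 20, 248]);
  translate([258, 0, 0]) cube([49, 20, 248]);
  translate([49, 0, 0]) cube([209, 20, 49]);
  translate([49, 0, 199]) cube([209, 20, 49]);
}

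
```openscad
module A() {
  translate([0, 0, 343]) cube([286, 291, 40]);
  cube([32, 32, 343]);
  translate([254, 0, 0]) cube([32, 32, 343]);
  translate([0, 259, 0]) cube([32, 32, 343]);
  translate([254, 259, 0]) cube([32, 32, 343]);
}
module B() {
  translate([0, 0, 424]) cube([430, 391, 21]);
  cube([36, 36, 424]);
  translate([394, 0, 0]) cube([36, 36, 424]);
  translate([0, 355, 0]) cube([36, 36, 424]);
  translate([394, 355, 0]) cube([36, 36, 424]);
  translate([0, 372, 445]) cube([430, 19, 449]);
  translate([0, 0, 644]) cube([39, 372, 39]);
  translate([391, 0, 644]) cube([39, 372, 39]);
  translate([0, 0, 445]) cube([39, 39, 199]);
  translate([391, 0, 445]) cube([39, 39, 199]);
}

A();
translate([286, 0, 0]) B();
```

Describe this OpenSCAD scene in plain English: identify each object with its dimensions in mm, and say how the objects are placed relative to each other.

A is a four-legged stool. The seat is a 286×291×40 mm slab whose top surface is at z = 383 mm; four square legs, each 32×32 mm in cross-section, run from the floor (z = 0) to the underside of the seat, each flush with a corner of the seat.

B is a chair: 430×391 mm seat, 21 mm thick, top at z = 445 mm, on four 36 mm square corner legs flush with the seat edges. A 19 mm thick backrest slab spans the full seat width, extending 449 mm above the seat top, its back face flush with the seat's +y edge. Two armrests of 39×39 mm section run along each side from the seat's front edge to the front of the backrest, top faces 238 mm above the seat top and outer faces flush with the seat's x-edges; a 39×39 mm post under the front of each armrest stands on the seat at the front corner.

The chair is against the stool's +x side, with their −y faces flush.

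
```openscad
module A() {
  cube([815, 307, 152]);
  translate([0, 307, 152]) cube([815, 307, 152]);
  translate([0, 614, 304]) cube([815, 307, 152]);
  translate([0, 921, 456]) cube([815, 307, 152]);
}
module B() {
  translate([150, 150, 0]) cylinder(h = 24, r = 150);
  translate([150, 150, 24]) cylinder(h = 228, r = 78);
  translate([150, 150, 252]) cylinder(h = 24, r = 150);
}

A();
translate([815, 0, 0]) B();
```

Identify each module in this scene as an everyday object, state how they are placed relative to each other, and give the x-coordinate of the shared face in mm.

The staircase's +x face and the spool's −x face are both at x = 815 mm.

A is a staircase. B is a spool. The spool is against the staircase's +x side, with their −y faces flush. The x-coordinate of the shared face is 815 mm.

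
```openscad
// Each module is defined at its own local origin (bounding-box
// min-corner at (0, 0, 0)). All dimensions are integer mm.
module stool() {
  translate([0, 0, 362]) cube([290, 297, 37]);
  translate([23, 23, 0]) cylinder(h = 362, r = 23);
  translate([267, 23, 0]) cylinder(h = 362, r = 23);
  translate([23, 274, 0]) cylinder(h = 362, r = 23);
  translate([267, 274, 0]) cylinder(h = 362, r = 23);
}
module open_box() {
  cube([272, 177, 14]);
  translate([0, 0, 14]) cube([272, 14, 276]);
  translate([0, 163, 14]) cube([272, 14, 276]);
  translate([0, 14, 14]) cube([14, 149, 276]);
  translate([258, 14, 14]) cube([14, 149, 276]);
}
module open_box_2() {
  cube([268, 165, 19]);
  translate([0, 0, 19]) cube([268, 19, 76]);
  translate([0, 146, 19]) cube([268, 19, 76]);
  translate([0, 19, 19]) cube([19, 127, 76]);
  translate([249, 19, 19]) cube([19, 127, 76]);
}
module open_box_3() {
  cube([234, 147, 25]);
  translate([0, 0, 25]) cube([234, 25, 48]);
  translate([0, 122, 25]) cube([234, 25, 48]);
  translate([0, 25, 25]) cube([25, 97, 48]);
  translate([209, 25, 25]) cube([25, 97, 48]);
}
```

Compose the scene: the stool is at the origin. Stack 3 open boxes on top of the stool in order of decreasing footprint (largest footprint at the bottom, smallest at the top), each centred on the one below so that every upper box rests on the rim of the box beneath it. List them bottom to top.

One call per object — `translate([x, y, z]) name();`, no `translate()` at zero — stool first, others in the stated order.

stool();
translate([9, 60, 399]) open_box();
translate([11, 66, 689]) open_box_2();
translate([28, 75, 784]) open_box_3();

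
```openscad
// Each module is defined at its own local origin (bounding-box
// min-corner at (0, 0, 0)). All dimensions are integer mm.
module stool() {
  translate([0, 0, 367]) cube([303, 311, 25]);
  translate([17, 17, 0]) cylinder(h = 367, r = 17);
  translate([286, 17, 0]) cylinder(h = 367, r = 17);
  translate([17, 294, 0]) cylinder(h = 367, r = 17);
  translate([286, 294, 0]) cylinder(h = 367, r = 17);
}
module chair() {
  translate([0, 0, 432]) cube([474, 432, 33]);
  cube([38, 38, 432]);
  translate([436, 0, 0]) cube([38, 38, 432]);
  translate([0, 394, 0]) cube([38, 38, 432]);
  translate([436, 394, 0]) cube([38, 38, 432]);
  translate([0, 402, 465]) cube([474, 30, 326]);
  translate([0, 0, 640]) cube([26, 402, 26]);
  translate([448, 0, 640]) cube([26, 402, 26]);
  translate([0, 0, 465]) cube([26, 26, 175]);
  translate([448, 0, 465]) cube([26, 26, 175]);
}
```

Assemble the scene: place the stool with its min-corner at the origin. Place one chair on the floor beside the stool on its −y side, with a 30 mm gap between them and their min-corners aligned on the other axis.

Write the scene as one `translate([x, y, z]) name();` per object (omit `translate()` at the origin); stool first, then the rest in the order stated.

stool();
translate([0, -462, 0]) chair();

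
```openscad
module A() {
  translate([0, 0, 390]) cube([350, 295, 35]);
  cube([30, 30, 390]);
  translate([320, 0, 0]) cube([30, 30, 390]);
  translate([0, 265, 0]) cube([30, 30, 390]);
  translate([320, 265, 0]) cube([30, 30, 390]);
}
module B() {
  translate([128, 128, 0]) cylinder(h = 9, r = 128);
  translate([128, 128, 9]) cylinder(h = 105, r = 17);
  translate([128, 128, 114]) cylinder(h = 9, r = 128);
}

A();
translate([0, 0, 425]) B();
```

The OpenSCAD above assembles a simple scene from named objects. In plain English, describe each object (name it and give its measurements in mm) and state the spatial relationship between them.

A is a four-legged stool. The seat is 350×295 mm, 35 mm thick, top at z = 425 mm. It stands on four square legs, each 30×30 mm in cross-section, from z = 0 to the seat underside, each flush with a corner of the seat.

B is a spool: two coaxial disc flanges of radius 128 mm and thickness 9 mm, joined by a core cylinder of radius 17 mm and height 105 mm. The lower flange rests on z = 0 and the three cylinders share a vertical axis.

The spool is on top of the stool.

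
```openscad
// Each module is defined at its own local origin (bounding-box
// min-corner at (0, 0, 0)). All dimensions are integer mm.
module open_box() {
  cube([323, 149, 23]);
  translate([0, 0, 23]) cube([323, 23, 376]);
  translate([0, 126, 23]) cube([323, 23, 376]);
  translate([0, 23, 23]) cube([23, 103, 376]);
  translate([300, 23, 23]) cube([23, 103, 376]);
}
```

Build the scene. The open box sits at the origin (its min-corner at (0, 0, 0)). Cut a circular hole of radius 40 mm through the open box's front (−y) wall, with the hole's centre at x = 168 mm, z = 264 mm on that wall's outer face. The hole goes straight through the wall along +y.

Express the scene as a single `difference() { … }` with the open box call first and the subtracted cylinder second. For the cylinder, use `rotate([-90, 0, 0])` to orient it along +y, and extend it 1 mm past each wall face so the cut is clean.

difference() {
  open_box();
  translate([168, -1, 264]) rotate([-90, 0, 0]) cylinder(h = 25, r = 40);
}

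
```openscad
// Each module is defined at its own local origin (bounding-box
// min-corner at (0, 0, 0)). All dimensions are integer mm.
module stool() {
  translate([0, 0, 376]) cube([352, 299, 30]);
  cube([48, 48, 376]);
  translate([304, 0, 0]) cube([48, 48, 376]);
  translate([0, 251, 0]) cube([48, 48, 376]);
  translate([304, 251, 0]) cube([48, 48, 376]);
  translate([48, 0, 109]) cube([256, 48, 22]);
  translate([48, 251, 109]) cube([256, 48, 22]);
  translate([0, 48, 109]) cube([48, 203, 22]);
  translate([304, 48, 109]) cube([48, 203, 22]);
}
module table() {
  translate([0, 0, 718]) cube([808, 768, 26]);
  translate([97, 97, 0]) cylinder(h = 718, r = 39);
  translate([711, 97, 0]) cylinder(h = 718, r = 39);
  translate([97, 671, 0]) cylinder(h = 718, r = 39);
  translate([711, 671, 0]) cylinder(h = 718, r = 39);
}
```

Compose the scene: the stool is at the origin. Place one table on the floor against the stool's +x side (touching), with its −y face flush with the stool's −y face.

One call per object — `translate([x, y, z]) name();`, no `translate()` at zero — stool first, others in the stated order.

stool();
translate([352, 0, 0]) table();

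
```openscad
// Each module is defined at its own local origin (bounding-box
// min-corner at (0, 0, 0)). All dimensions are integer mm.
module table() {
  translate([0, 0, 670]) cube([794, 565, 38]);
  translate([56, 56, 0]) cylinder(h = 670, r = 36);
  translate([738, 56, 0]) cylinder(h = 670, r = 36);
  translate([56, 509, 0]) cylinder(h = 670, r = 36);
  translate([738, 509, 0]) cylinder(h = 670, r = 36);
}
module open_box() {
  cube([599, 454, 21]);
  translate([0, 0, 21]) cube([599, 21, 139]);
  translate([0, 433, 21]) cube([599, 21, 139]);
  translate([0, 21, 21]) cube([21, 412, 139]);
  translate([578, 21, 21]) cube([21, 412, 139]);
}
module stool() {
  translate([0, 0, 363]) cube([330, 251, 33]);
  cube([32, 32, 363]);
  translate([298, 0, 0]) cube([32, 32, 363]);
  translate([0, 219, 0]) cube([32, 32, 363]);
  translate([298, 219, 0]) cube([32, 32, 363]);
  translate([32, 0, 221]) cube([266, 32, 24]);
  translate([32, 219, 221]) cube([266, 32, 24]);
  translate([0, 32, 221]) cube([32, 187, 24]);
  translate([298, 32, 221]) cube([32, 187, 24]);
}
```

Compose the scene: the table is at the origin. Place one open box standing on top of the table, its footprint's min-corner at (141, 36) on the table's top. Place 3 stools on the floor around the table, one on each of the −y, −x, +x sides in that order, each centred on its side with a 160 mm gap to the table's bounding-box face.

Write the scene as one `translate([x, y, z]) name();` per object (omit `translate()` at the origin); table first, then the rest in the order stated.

table();
translate([141, 36, 708]) open_box();
translate([232, -411, 0]) stool();
translate([-490, 157, 0]) stool();
translate([954, 157, 0]) stool();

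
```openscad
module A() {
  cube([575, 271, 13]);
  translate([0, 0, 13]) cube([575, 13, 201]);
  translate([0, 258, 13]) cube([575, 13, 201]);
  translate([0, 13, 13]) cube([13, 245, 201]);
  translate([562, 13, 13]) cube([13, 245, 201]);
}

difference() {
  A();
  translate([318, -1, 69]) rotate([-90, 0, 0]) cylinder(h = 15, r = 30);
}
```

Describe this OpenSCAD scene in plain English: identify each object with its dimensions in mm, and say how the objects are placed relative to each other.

A is an open storage box with external size 575×271×214 mm and wall thickness 13 mm (the base is also 13 mm thick). The base covers the whole footprint; the four walls stand on the base, with the y-facing walls full-width and the x-facing walls fitting between their inner faces.

The open box has a circular hole of radius 30 mm through its front wall, centred at (x = 318, z = 69).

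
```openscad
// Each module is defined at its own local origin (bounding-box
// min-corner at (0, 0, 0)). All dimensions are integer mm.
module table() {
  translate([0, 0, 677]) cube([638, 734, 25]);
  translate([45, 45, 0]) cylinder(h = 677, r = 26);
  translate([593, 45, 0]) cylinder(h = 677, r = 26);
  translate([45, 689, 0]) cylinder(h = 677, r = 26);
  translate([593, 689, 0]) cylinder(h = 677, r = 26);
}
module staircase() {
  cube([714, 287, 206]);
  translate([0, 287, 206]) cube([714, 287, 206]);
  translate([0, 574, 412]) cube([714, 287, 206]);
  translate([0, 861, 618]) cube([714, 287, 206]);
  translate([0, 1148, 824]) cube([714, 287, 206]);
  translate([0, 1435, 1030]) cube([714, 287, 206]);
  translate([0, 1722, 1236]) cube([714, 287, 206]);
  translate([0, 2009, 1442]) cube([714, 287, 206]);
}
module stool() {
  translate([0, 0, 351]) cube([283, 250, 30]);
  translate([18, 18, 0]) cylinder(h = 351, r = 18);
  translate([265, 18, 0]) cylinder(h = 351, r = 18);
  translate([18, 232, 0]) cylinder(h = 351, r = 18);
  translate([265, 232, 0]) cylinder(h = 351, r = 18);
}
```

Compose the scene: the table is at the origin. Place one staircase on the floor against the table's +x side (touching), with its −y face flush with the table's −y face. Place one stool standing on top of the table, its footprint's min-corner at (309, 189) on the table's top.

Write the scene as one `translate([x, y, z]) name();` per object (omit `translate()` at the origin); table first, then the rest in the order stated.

table();
translate([638, 0, 0]) staircase();
translate([309, 189, 702]) stool();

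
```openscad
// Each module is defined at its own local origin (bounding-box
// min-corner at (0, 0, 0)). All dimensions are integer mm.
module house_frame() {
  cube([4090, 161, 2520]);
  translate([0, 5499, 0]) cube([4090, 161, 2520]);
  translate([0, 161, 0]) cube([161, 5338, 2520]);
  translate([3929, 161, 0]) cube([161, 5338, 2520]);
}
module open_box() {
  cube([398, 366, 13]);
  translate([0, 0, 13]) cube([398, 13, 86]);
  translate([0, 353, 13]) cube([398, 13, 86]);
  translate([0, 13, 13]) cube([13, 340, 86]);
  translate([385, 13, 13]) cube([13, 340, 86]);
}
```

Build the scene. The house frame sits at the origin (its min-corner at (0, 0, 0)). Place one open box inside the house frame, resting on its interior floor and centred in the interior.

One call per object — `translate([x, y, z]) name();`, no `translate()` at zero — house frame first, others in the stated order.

house_frame();
translate([1846, 2647, 0]) open_box();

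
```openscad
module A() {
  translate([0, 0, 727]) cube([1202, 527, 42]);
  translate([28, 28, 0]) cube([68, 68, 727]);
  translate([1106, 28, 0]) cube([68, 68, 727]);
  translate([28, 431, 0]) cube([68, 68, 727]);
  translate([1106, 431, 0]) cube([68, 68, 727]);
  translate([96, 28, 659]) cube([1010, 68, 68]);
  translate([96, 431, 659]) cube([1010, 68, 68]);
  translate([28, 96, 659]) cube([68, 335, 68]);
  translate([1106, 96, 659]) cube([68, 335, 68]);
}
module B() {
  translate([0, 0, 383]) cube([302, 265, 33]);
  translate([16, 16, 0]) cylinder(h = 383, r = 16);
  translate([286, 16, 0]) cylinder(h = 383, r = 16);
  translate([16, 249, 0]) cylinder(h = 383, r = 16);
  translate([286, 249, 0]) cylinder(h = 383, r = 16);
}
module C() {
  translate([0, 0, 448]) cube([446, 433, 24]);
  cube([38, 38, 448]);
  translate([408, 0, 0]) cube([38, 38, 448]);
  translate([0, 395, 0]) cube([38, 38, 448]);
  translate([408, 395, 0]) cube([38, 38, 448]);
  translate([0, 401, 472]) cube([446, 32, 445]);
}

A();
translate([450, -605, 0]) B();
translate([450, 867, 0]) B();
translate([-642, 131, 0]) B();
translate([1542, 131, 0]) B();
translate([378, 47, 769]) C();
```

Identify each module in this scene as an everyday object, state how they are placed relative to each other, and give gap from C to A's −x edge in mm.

A is a table. B is a stool. C is a chair. Four stools sit around the table at the −y, +y, −x, +x sides. The chair is on top of the table, centred. The gap from the chair to the table's −x edge is 378 mm.

The chair's min-x is at 378; the table's min-x is 0; gap = 378 mm.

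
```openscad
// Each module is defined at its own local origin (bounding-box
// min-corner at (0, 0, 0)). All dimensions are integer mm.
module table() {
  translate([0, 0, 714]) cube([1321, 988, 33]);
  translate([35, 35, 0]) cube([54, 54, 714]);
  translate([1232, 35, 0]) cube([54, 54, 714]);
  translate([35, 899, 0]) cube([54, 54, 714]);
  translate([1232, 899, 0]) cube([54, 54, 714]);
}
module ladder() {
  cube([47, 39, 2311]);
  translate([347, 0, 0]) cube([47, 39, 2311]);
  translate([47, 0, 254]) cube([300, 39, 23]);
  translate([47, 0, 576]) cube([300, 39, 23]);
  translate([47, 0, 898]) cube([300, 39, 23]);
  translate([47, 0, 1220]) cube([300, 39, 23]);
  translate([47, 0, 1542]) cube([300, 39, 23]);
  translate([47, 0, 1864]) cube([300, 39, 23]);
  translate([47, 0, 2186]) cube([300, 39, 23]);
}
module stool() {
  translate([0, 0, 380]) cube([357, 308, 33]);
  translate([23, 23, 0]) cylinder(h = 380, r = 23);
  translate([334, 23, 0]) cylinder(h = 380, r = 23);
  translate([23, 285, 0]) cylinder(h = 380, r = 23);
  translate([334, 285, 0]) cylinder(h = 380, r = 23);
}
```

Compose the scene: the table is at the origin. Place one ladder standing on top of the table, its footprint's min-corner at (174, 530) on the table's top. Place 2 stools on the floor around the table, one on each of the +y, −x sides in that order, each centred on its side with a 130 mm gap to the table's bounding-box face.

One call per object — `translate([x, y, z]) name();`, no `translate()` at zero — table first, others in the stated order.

table();
translate([174, 530, 747]) ladder();
translate([482, 1118, 0]) stool();
translate([-487, 340, 0]) stool();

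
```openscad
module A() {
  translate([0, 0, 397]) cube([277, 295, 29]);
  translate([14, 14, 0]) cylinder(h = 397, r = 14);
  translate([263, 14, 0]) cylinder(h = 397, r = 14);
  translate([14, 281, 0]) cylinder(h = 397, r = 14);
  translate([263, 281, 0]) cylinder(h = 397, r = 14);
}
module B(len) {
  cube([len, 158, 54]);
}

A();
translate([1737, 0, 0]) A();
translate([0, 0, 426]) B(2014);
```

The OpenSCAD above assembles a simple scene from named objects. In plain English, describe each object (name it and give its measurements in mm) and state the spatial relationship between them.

A is a simple wooden stool: a rectangular seat 277 mm (x) by 295 mm (y), 29 mm thick, top face at z = 426 mm, on four round legs, each 28 mm in diameter. The legs rest on z = 0, each leg's axis is inset half a diameter from the nearest pair of seat edges (so the leg's bounding box is flush with the corner).

B is a rectangular beam 2014 mm long (x), 158 mm deep (y), 54 mm thick (z).

The beam spans the tops of two stools placed 1460 mm apart, resting at z = 426 mm.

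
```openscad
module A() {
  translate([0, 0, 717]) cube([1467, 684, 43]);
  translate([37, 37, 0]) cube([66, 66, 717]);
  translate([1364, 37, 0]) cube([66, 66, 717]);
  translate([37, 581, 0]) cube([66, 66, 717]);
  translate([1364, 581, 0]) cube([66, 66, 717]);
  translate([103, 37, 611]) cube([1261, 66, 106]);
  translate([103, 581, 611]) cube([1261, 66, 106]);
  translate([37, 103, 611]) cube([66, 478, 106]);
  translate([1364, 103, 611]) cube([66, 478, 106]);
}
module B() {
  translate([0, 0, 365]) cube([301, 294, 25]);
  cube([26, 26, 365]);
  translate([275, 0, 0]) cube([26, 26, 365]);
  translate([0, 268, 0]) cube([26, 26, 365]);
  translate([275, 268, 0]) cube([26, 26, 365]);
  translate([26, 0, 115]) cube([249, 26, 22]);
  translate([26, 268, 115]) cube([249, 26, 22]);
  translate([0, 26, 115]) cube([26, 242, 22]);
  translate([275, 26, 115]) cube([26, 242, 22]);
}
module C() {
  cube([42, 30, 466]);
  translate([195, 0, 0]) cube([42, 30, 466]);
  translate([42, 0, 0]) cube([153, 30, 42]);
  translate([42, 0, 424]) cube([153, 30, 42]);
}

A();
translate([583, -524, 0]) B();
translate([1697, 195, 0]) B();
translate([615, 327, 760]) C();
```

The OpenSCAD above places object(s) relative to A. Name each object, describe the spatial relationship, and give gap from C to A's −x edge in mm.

The picture frame's min-x is at 615; the table's min-x is 0; gap = 615 mm.

A is a table. B is a stool. C is a picture frame. Two stools sit around the table at the −y, +x sides. The picture frame is on top of the table, centred. The gap from the picture frame to the table's −x edge is 615 mm.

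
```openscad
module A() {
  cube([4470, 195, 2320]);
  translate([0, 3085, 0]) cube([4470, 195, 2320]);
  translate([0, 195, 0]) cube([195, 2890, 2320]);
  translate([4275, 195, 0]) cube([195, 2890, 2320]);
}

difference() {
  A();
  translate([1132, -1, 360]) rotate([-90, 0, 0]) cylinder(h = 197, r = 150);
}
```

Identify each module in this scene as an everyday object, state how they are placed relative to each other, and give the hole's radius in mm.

The subtracted cylinder has r = 150 mm.

A is a house frame. The house frame has a circular hole through its front wall. The hole's radius is 150 mm.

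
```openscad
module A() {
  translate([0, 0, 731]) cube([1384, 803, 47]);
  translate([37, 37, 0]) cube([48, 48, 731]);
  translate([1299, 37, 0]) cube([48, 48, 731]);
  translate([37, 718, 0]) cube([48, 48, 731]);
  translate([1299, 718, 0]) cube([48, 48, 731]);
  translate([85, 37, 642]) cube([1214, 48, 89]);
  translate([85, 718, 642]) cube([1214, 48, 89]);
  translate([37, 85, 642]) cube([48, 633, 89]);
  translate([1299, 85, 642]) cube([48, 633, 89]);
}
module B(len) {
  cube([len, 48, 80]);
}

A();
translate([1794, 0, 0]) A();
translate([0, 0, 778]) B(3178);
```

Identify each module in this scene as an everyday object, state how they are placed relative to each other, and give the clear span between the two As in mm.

Second table starts at x = 1794; first ends at x = 1384; clear span = 1794 − 1384 = 410 mm.

A is a table. B is a beam. A beam spans the tops of two tables. The clear span between the two tables is 410 mm.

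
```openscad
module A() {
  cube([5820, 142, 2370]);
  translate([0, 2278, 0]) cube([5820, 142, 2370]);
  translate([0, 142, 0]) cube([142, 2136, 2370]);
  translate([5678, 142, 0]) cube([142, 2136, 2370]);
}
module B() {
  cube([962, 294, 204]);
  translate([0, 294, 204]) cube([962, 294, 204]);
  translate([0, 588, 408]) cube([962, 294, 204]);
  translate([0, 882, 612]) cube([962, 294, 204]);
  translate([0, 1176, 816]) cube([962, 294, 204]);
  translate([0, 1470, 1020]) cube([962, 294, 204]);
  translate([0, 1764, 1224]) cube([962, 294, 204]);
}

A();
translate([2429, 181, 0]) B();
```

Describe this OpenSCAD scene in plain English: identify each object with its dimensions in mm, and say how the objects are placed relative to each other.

A is a box-shaped house frame (walls only): outside footprint 5820×2420 mm, wall height 2370 mm, wall thickness 142 mm. The two y-facing walls run the full x-width; the two x-facing walls fit between the inner faces of the y-facing walls.

B is a straight staircase of 7 solid steps. Each step is 962 mm wide (x), 294 mm deep (y, the going) and 204 mm tall (the rise). The first step rests on the floor; each subsequent step sits one going further in +y and one rise higher in +z, directly behind and above the previous step with no overlap.

The staircase sits inside the house frame, centred.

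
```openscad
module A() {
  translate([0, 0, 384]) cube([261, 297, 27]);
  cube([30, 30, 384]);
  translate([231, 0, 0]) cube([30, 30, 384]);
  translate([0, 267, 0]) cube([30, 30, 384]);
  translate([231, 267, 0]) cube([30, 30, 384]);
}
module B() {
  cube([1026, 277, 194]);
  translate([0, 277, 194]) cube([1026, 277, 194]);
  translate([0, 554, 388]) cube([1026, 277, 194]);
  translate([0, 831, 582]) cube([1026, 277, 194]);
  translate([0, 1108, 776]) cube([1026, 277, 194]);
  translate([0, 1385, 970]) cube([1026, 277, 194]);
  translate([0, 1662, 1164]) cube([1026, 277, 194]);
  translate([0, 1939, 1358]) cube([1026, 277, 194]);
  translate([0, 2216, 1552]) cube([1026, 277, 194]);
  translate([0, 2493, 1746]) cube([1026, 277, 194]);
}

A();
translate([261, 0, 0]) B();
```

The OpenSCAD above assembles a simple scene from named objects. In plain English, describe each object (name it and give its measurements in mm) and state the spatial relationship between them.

A is a four-legged stool. The seat is a 261×297×27 mm slab whose top surface is at z = 411 mm; four square legs, each 30×30 mm in cross-section, run from the floor (z = 0) to the underside of the seat, each flush with a corner of the seat.

B is a straight staircase of 10 solid steps. Each step is 1026 mm wide (x), 277 mm deep (y, the going) and 194 mm tall (the rise). The first step rests on the floor; each subsequent step sits one going further in +y and one rise higher in +z, directly behind and above the previous step with no overlap.

The staircase is against the stool's +x side, with their −y faces flush.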